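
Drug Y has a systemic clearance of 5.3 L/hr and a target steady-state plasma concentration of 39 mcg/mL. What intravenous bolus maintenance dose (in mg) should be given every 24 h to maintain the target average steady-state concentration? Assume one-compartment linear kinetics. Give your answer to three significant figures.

4960 mg

At steady state, dose per interval replaces the amount cleared in that interval: D/τ = CL·Css.
D = CL × Css × τ = 5.300 × 39 × 24 = 4961 mg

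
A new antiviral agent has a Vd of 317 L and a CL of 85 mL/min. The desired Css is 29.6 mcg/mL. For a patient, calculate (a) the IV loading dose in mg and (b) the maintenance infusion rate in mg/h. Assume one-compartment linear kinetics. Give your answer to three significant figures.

Loading dose = Vd × C = 317.0 × 29.6 = 9383 mg
CL = 85 mL/min × 60/1000 = 5.100 L/h
Maintenance: replace elimination → rate = CL × Css = 5.100 × 29.6 = 151.0 mg/h

(a) 9380 mg; (b) 151 mg/h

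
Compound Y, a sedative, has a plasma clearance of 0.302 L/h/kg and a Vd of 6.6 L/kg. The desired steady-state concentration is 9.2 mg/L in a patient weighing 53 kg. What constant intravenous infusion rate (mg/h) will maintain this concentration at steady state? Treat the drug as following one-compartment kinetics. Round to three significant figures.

CL = 0.302 L/h/kg × 53 kg = 16.01 L/h
Rate = CL × Css = 16.01 × 9.2 = 147.3 mg/h

147 mg/h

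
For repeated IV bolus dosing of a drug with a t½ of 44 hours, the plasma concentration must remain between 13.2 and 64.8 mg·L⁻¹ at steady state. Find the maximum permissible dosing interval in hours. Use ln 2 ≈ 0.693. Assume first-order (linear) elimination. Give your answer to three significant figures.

101 h

k = 0.693 / t½ = 0.693 / 44 = 0.01575 h⁻¹
Between IV bolus doses, concentration decays as C = C₀·e^(−kτ), so C_peak/C_trough = e^(kτ).
τ_max = ln(C_peak/C_trough) / k = ln(64.8/13.2) / 0.01575 = 1.591 / 0.01575 = 101.0 h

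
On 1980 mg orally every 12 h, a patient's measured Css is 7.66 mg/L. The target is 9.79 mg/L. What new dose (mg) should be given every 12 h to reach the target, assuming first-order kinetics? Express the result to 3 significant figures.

2530 mg

With linear kinetics, Css is proportional to dose rate (D/τ) at fixed clearance.
D₂ = D₁ × (Css,target / Css,current) = 1980 × 9.79/7.66 = 2531 mg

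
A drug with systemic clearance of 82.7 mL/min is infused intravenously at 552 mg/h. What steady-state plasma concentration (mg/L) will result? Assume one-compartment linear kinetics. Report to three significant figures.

CL = 82.7 mL/min × 60/1000 = 4.962 L/h
Css = rate / CL = 552 / 4.962 = 111.2 mg/L

111 mg/L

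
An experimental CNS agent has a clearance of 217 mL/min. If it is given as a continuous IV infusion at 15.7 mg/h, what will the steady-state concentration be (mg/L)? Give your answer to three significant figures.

Convert clearance: 217 mL/min × 60 min/h ÷ 1000 mL/L = 13.02 L/h
Css = rate / CL = 15.7 / 13.02 = 1.206 mg/L

1.21 mg/L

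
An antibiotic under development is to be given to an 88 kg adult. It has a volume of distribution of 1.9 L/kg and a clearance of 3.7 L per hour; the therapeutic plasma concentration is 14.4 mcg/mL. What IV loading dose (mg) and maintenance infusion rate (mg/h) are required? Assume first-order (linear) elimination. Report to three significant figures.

Vd = 1.9 L/kg × 88 kg = 167.2 L
Loading dose = Vd × C = 167.2 × 14.4 = 2408 mg
Infusion rate = 3.700 L/h × 14.4 mg/L = 53.28 mg/h

(a) 2410 mg; (b) 53.3 mg/h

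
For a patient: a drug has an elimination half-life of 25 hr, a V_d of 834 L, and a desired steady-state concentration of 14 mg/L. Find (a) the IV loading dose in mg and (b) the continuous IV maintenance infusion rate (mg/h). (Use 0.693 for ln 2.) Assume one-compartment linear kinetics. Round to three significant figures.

(a) 11700 mg; (b) 324 mg/h

LD = Vd × C = 834.0 × 14 = 11680 mg
CL = 0.693 × Vd / t½ = 0.693 × 834.0 / 25 = 23.12 L/h
Infusion rate = CL × Css = 23.12 × 14 = 323.7 mg/h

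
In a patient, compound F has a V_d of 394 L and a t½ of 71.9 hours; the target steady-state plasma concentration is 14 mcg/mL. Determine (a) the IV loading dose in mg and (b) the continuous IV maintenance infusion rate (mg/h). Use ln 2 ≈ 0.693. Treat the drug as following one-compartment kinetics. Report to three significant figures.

LD = Vd × C = 394.0 × 14 = 5516 mg
CL = 0.693 × Vd / t½ = 0.693 × 394.0 / 71.9 = 3.798 L/h
Infusion rate = CL × Css = 3.798 × 14 = 53.17 mg/h

(a) 5520 mg; (b) 53.2 mg/h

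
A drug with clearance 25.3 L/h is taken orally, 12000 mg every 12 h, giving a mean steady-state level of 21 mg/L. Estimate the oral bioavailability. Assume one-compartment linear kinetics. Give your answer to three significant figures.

F·D/τ = CL·Css at steady state → F = CL·Css·τ / D.
F = 25.3 × 21 × 12 / 12000 = 0.531

0.531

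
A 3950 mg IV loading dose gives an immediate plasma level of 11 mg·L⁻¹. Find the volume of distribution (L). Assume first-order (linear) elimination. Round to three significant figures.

359 L

Immediately after an IV bolus, C₀ = Dose / Vd, so Vd = Dose / C₀.
Vd = 3950 / 11 = 359.1 L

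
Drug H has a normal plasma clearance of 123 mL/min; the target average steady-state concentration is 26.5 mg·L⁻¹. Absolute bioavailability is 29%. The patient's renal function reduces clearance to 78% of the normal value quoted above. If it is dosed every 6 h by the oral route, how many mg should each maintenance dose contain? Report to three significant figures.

CL = 123 mL/min = 123 × 0.06 = 7.380 L/h
Patient clearance = 0.78 × 7.380 = 5.756 L/h
At steady state, dose per interval replaces the amount cleared in that interval: F·D/τ = CL·Css.
D = CL × Css × τ / F = 5.756 × 26.5 × 6 / 0.29 = 3156 mg

3160 mg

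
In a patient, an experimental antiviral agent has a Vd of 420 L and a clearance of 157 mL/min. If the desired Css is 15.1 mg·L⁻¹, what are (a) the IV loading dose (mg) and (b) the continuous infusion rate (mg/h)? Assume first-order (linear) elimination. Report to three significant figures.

LD = Vd · C_target = 420.0 × 15.1 = 6342 mg
CL = 157 mL/min = 157 × 0.06 = 9.420 L/h
Infusion rate = 9.420 L/h × 15.1 mg/L = 142.2 mg/h

(a) 6340 mg; (b) 142 mg/h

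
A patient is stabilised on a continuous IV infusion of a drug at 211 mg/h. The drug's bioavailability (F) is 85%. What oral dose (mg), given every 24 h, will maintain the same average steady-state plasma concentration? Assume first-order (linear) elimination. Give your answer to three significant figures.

To maintain the same Css, the systemic dosing rate must be unchanged: F·D/τ = infusion rate.
D = rate × τ / F = 211 × 24 / 0.85 = 5958 mg

5960 mg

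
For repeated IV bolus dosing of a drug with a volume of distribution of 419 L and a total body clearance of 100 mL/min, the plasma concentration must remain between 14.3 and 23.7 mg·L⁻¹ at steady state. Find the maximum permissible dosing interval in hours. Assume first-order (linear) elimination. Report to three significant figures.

35.3 h

CL = 100 mL/min = 100 × 0.06 = 6.000 L/h
k = CL / Vd = 6.000 / 419.0 = 0.01432 h⁻¹
Between IV bolus doses, concentration decays as C = C₀·e^(−kτ), so C_peak/C_trough = e^(kτ).
τ_max = ln(C_peak/C_trough) / k = ln(23.7/14.3) / 0.01432 = 0.5052 / 0.01432 = 35.28 h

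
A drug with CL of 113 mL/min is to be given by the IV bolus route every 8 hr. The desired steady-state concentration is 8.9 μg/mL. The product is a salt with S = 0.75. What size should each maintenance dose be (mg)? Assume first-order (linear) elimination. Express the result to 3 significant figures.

CL = 113 mL/min = 113 × 0.06 = 6.780 L/h
D = CL × Css × τ / S = 6.780 × 8.9 × 8 / 0.75 = 643.6 mg

644 mg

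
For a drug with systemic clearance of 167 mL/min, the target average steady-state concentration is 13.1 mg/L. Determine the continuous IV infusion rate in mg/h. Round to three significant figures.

131 mg/h

CL = 167 mL/min = 167 × 0.06 = 10.02 L/h
At steady state, infusion rate equals elimination rate: rate in = CL × Css.
Rate = CL × Css = 10.02 × 13.1 = 131.3 mg/h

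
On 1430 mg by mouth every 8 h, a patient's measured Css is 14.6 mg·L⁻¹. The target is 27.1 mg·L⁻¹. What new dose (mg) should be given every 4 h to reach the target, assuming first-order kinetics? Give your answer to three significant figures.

With linear kinetics, Css is proportional to dose rate (D/τ) at fixed clearance.
D₂ = D₁ × (Css,target / Css,current) × (τ₂/τ₁) = 1430 × (27.1/14.6) × (4/8) = 1327 mg

1330 mg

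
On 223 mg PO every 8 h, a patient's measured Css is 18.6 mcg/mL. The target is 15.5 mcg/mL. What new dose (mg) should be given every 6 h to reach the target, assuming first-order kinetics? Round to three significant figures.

139 mg

With linear kinetics, Css is proportional to dose rate (D/τ) at fixed clearance.
D₂ = D₁ × (Css,target / Css,current) × (τ₂/τ₁) = 223 × (15.5/18.6) × (6/8) = 139.4 mg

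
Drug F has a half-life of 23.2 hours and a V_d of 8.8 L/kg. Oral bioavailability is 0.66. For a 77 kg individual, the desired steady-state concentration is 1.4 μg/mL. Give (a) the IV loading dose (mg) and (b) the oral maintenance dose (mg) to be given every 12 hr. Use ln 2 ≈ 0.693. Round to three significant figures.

Vd(total) = 77 kg × 8.8 L/kg = 677.6 L
LD = Vd × C = 677.6 × 1.4 = 948.6 mg
CL = 0.693 × Vd / t½ = 0.693 × 677.6 / 23.2 = 20.24 L/h
D = CL × Css × τ / F = 20.24 × 1.4 × 12 / 0.66 = 515.2 mg

(a) 949 mg; (b) 515 mg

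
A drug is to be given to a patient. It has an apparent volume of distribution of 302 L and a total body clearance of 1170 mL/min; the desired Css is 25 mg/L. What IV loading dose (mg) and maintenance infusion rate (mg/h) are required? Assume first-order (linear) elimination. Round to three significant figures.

(a) 7550 mg; (b) 1760 mg/h

Loading: fill Vd to C_target → 302.0 L × 25 mg/L = 7550 mg
CL = 1170 mL/min × 60/1000 = 70.20 L/h
Maintenance: replace elimination → rate = CL × Css = 70.20 × 25 = 1755 mg/h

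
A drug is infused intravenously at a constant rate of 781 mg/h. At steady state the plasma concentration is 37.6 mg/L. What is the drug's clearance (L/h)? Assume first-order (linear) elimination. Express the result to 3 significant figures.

At steady state, infusion rate = CL × Css, so CL = rate / Css.
CL = 781 / 37.6 = 20.77 L/h

20.8 L/h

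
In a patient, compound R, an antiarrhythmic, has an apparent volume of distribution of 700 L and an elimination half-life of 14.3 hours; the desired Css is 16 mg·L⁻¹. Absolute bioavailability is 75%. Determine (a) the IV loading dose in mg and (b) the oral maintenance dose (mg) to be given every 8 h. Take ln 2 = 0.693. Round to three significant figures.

(a) 11200 mg; (b) 5790 mg

LD = Vd × C = 700.0 × 16 = 11200 mg
CL = 0.693 × Vd / t½ = 0.693 × 700.0 / 14.3 = 33.92 L/h
D = CL × Css × τ / F = 33.92 × 16 × 8 / 0.75 = 5789 mg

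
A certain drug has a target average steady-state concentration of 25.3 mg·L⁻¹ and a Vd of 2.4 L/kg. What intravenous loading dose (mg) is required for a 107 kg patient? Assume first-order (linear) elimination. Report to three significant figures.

6500 mg

Vd(total) = 107 kg × 2.4 L/kg = 256.8 L
LD = Vd × C = 256.8 × 25.30 = 6497 mg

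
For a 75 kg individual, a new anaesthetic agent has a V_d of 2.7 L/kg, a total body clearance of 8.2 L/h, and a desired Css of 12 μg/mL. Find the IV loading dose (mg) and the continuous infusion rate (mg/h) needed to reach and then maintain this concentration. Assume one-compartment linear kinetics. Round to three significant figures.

Total Vd = 2.7 × 75 = 202.5 L
Loading dose = Vd × C = 202.5 × 12 = 2430 mg
Maintenance: replace elimination → rate = CL × Css = 8.200 × 12 = 98.40 mg/h

(a) 2430 mg; (b) 98.4 mg/h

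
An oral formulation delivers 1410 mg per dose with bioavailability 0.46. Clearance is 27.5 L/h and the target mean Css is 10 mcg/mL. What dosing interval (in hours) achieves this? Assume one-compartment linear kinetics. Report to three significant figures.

F·D/τ = CL·Css → τ = F·D / (CL·Css).
τ = 0.46 × 1410 / (27.5 × 10) = 2.359 h

2.36 h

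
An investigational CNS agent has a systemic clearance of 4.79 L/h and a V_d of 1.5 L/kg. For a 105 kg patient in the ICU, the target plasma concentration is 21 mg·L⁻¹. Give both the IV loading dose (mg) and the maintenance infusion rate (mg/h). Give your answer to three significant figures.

(a) 3310 mg; (b) 101 mg/h

Vd(total) = 105 kg × 1.5 L/kg = 157.5 L
Loading: fill Vd to C_target → 157.5 L × 21 mg/L = 3308 mg
Infusion rate = 4.790 L/h × 21 mg/L = 100.6 mg/h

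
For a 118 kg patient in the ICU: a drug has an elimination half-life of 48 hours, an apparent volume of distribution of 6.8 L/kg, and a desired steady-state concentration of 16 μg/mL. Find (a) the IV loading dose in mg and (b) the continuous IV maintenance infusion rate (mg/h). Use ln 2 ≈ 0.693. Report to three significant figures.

Total Vd = 6.8 × 118 = 802.4 L
LD = Vd × C = 802.4 × 16 = 12840 mg
CL = 0.693 × Vd / t½ = 0.693 × 802.4 / 48 = 11.58 L/h
Infusion rate = CL × Css = 11.58 × 16 = 185.3 mg/h

(a) 12800 mg; (b) 185 mg/h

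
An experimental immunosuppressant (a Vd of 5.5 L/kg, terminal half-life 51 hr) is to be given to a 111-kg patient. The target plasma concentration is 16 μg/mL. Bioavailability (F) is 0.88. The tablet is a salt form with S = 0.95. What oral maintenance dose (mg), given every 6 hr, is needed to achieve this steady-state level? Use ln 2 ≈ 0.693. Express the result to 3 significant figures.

Vd(total) = 111 kg × 5.5 L/kg = 610.5 L
CL = 0.693 × Vd / t½ = 0.693 × 610.5 / 51 = 8.296 L/h
D = CL × Css × τ / F / S = 8.296 × 16 × 6 / 0.88 / 0.95 = 952.7 mg

953 mg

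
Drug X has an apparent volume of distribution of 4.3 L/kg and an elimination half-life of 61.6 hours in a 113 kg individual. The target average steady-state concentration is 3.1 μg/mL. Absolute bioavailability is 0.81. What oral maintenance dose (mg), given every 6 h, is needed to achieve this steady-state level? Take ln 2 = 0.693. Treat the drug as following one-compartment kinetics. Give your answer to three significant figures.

Total Vd = 4.3 × 113 = 485.9 L
CL = 0.693 × Vd / t½ = 0.693 × 485.9 / 61.6 = 5.466 L/h
D = CL × Css × τ / F = 5.466 × 3.1 × 6 / 0.81 = 125.5 mg

126 mg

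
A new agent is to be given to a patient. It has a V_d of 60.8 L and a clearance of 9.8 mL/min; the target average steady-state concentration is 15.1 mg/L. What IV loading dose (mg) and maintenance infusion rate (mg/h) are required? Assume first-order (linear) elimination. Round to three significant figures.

(a) 918 mg; (b) 8.88 mg/h

LD = Vd · C_target = 60.80 × 15.1 = 918.1 mg
Convert clearance: 9.8 mL/min × 60 min/h ÷ 1000 mL/L = 0.5880 L/h
Infusion rate = 0.5880 L/h × 15.1 mg/L = 8.879 mg/h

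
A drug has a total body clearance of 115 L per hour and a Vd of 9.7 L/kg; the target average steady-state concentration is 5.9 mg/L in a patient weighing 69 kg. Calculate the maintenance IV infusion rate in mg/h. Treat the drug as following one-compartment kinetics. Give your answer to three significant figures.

679 mg/h

At steady state, infusion rate equals elimination rate: rate in = CL × Css.
Rate = CL × Css = 115.0 × 5.9 = 678.5 mg/h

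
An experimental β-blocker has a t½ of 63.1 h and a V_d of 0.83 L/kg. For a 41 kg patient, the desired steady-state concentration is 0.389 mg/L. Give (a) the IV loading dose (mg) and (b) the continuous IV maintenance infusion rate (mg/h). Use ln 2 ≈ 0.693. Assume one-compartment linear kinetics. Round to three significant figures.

Vd = 0.83 L/kg × 41 kg = 34.03 L
LD = Vd × C = 34.03 × 0.389 = 13.24 mg
CL = 0.693 × Vd / t½ = 0.693 × 34.03 / 63.1 = 0.3737 L/h
Infusion rate = CL × Css = 0.3737 × 0.389 = 0.1454 mg/h

(a) 13.2 mg; (b) 0.145 mg/h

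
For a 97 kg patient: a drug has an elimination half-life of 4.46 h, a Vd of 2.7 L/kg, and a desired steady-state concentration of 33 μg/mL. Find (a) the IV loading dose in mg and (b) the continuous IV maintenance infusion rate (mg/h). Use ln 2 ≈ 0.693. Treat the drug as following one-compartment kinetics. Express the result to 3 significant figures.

(a) 8640 mg; (b) 1340 mg/h

Vd(total) = 97 kg × 2.7 L/kg = 261.9 L
LD = Vd × C = 261.9 × 33 = 8643 mg
CL = 0.693 × Vd / t½ = 0.693 × 261.9 / 4.46 = 40.69 L/h
Infusion rate = CL × Css = 40.69 × 33 = 1343 mg/h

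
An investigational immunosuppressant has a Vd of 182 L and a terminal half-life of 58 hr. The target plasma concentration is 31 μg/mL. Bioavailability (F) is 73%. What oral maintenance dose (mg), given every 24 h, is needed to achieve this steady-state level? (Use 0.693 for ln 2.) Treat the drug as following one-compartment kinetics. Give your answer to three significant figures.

2220 mg

k = 0.693/58 = 0.01195 h⁻¹, so CL = k·Vd = 0.01195 × 182.0 = 2.175 L/h
D = CL × Css × τ / F = 2.175 × 31 × 24 / 0.73 = 2217 mg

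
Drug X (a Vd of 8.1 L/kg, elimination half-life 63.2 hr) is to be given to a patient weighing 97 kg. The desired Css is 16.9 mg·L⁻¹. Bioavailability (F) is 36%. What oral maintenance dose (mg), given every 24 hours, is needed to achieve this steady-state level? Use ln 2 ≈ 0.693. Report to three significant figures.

9710 mg

Vd(total) = 97 kg × 8.1 L/kg = 785.7 L
CL = 0.693 × Vd / t½ = 0.693 × 785.7 / 63.2 = 8.615 L/h
D = CL × Css × τ / F = 8.615 × 16.9 × 24 / 0.36 = 9706 mg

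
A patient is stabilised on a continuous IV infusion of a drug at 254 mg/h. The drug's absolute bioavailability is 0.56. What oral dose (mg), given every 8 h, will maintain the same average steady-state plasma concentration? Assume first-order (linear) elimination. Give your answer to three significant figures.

To maintain the same Css, the systemic dosing rate must be unchanged: F·D/τ = infusion rate.
D = rate × τ / F = 254 × 8 / 0.56 = 3629 mg

3630 mg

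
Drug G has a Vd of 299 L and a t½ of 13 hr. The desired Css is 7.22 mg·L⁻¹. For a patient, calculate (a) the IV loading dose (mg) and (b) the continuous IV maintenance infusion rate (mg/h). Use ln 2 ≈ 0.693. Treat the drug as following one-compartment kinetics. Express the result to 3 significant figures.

LD = Vd × C = 299.0 × 7.22 = 2159 mg
CL = 0.693 × Vd / t½ = 0.693 × 299.0 / 13 = 15.94 L/h
Infusion rate = CL × Css = 15.94 × 7.22 = 115.1 mg/h

(a) 2160 mg; (b) 115 mg/h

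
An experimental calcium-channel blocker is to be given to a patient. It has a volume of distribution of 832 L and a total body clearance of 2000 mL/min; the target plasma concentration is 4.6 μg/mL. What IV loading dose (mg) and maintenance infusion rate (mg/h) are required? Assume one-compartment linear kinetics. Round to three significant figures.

Loading: fill Vd to C_target → 832.0 L × 4.6 mg/L = 3827 mg
Convert clearance: 2000 mL/min × 60 min/h ÷ 1000 mL/L = 120.0 L/h
Maintenance: replace elimination → rate = CL × Css = 120.0 × 4.6 = 552.0 mg/h

(a) 3830 mg; (b) 552 mg/h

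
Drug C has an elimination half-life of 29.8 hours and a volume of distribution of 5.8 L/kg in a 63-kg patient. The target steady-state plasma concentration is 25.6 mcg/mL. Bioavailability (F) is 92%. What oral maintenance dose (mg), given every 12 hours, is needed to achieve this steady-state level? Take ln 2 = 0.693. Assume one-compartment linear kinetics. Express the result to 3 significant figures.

Total Vd = 5.8 × 63 = 365.4 L
CL = 0.693 × Vd / t½ = 0.693 × 365.4 / 29.8 = 8.497 L/h
D = CL × Css × τ / F = 8.497 × 25.6 × 12 / 0.92 = 2837 mg

2840 mg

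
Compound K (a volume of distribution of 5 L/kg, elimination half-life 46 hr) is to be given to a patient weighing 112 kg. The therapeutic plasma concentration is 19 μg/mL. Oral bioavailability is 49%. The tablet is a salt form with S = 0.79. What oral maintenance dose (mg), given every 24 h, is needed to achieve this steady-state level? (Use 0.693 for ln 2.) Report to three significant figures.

9940 mg

Vd = 5 L/kg × 112 kg = 560.0 L
CL = 0.693 × Vd / t½ = 0.693 × 560.0 / 46 = 8.437 L/h
D = CL × Css × τ / F / S = 8.437 × 19 × 24 / 0.49 / 0.79 = 9939 mg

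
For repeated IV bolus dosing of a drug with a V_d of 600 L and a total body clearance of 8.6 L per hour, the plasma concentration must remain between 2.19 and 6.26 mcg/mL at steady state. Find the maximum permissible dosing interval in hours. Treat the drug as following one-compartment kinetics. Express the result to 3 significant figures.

k = CL / Vd = 8.600 / 600.0 = 0.01433 h⁻¹
Between IV bolus doses, concentration decays as C = C₀·e^(−kτ), so C_peak/C_trough = e^(kτ).
τ_max = ln(C_peak/C_trough) / k = ln(6.26/2.19) / 0.01433 = 1.050 / 0.01433 = 73.27 h

73.3 h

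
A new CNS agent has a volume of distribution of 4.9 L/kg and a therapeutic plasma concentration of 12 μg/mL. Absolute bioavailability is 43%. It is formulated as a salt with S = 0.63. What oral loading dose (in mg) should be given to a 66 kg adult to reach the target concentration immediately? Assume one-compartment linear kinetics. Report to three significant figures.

14300 mg

Vd(total) = 66 kg × 4.9 L/kg = 323.4 L
LD = Vd × C / F / S = 323.4 × 12.00 / 0.43 / 0.63 = 14330 mg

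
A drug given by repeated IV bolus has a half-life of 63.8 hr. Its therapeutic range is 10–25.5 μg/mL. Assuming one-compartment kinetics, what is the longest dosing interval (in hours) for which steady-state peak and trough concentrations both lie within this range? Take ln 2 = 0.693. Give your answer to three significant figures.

k = 0.693 / t½ = 0.693 / 63.8 = 0.01086 h⁻¹
Between IV bolus doses, concentration decays as C = C₀·e^(−kτ), so C_peak/C_trough = e^(kτ).
τ_max = ln(C_peak/C_trough) / k = ln(25.5/10) / 0.01086 = 0.9361 / 0.01086 = 86.20 h

86.2 h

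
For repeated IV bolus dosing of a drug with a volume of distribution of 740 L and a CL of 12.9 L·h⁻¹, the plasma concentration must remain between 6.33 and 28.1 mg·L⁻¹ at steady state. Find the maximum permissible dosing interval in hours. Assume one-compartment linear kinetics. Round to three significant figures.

k = CL / Vd = 12.90 / 740.0 = 0.01743 h⁻¹
Between IV bolus doses, concentration decays as C = C₀·e^(−kτ), so C_peak/C_trough = e^(kτ).
τ_max = ln(C_peak/C_trough) / k = ln(28.1/6.33) / 0.01743 = 1.490 / 0.01743 = 85.48 h

85.5 h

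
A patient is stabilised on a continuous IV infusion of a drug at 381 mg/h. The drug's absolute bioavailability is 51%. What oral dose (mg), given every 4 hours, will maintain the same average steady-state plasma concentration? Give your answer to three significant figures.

To maintain the same Css, the systemic dosing rate must be unchanged: F·D/τ = infusion rate.
D = rate × τ / F = 381 × 4 / 0.51 = 2988 mg

2990 mg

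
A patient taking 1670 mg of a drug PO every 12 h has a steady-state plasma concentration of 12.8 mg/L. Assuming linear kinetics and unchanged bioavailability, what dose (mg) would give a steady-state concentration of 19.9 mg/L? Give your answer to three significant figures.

2600 mg

With linear kinetics, Css is proportional to dose rate (D/τ) at fixed clearance.
D₂ = D₁ × (Css,target / Css,current) = 1670 × 19.9/12.8 = 2596 mg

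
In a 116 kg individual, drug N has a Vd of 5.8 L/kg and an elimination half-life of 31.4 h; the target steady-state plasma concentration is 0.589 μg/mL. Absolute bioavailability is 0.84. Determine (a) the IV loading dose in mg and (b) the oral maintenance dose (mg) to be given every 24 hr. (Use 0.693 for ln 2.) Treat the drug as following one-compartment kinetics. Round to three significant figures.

(a) 396 mg; (b) 250 mg

Total Vd = 5.8 × 116 = 672.8 L
LD = Vd × C = 672.8 × 0.589 = 396.3 mg
CL = 0.693 × Vd / t½ = 0.693 × 672.8 / 31.4 = 14.85 L/h
D = CL × Css × τ / F = 14.85 × 0.589 × 24 / 0.84 = 249.9 mg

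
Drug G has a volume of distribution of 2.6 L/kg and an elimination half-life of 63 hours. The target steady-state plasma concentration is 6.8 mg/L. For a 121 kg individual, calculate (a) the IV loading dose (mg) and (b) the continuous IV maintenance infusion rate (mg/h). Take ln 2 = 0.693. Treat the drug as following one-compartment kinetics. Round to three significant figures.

Vd = 2.6 L/kg × 121 kg = 314.6 L
LD = Vd × C = 314.6 × 6.8 = 2139 mg
CL = 0.693 × Vd / t½ = 0.693 × 314.6 / 63 = 3.461 L/h
Infusion rate = CL × Css = 3.461 × 6.8 = 23.53 mg/h

(a) 2140 mg; (b) 23.5 mg/h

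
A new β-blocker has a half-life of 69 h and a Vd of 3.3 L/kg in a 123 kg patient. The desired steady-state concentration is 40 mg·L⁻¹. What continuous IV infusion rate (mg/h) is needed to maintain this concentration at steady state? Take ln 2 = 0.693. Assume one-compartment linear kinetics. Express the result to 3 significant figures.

Vd = 3.3 L/kg × 123 kg = 405.9 L
CL = ln 2 · Vd / t½ = 0.693 × 405.9 / 69 = 4.077 L/h
Infusion rate = CL × Css = 4.077 × 40 = 163.1 mg/h

163 mg/h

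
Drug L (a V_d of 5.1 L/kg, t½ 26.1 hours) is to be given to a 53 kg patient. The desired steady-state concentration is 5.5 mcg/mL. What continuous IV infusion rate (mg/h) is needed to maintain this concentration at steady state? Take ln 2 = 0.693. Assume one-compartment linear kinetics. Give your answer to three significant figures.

Vd(total) = 53 kg × 5.1 L/kg = 270.3 L
CL = ln 2 · Vd / t½ = 0.693 × 270.3 / 26.1 = 7.177 L/h
Infusion rate = CL × Css = 7.177 × 5.5 = 39.47 mg/h

39.5 mg/h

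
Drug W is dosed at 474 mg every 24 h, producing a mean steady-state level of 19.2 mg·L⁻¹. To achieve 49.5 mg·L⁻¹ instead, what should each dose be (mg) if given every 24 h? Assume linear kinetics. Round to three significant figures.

For first-order elimination, Css ∝ F·D/(CL·τ); F and CL are unchanged, so Css ∝ D/τ.
D₂ = D₁ × (Css,target / Css,current) = 474 × 49.5/19.2 = 1222 mg

1220 mg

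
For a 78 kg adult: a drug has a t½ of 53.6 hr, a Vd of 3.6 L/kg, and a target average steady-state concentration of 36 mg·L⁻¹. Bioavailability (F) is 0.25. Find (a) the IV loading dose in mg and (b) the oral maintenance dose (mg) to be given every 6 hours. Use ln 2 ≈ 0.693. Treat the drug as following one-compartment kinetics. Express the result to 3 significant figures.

Total Vd = 3.6 × 78 = 280.8 L
LD = Vd × C = 280.8 × 36 = 10110 mg
CL = 0.693 × Vd / t½ = 0.693 × 280.8 / 53.6 = 3.630 L/h
D = CL × Css × τ / F = 3.630 × 36 × 6 / 0.25 = 3136 mg

(a) 10100 mg; (b) 3140 mg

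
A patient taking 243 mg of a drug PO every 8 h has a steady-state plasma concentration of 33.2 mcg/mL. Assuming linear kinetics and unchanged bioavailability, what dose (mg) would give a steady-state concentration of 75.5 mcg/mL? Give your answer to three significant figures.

With linear kinetics, Css is proportional to dose rate (D/τ) at fixed clearance.
D₂ = D₁ × (Css,target / Css,current) = 243 × 75.5/33.2 = 552.6 mg

553 mg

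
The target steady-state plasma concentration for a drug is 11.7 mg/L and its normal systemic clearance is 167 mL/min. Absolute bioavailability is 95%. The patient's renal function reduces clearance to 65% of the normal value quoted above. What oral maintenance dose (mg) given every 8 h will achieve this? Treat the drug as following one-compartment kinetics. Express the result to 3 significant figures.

642 mg

CL = 167 mL/min = 167 × 0.06 = 10.02 L/h
Patient clearance = 0.65 × 10.02 = 6.513 L/h
At steady state, dose per interval replaces the amount cleared in that interval: F·D/τ = CL·Css.
D = CL × Css × τ / F = 6.513 × 11.7 × 8 / 0.95 = 641.7 mg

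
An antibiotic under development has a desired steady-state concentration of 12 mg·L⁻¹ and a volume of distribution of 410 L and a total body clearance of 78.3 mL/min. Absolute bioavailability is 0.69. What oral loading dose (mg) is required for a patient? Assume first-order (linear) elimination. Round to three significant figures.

7130 mg

LD = Vd × C / F = 410.0 × 12.00 / 0.69 = 7130 mg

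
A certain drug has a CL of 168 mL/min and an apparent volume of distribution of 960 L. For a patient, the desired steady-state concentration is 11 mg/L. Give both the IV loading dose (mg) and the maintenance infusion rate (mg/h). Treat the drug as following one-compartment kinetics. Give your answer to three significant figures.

(a) 10600 mg; (b) 111 mg/h

Loading: fill Vd to C_target → 960.0 L × 11 mg/L = 10560 mg
Convert clearance: 168 mL/min × 60 min/h ÷ 1000 mL/L = 10.08 L/h
Maintenance: replace elimination → rate = CL × Css = 10.08 × 11 = 110.9 mg/h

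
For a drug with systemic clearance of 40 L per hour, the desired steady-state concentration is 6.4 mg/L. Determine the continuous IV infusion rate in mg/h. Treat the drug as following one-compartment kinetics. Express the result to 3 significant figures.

At steady state, infusion rate equals elimination rate: rate in = CL × Css.
R₀ = 40.00 × 6.4 = 256.0 mg/h

256 mg/h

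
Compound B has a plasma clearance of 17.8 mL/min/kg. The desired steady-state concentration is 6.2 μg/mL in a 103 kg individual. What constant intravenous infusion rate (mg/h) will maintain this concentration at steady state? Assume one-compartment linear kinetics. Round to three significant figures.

682 mg/h

CL = 17.8 mL/min/kg × 103 kg = 1833 mL/min = 1833 × 60/1000 = 110.0 L/h
At steady state, infusion rate equals elimination rate: rate in = CL × Css.
Rate = CL × Css = 110.0 × 6.2 = 682.0 mg/h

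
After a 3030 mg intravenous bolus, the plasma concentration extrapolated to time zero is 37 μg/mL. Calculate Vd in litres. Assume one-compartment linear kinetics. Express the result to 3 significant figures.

Immediately after an IV bolus, C₀ = Dose / Vd, so Vd = Dose / C₀.
Vd = 3030 / 37 = 81.89 L

81.9 L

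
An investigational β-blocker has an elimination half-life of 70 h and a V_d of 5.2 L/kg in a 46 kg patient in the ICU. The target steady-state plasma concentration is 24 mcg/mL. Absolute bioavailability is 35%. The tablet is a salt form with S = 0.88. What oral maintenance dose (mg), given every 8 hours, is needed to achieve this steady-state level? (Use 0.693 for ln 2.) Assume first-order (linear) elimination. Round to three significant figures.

Total Vd = 5.2 × 46 = 239.2 L
CL = ln 2 · Vd / t½ = 0.693 × 239.2 / 70 = 2.368 L/h
D = CL × Css × τ / F / S = 2.368 × 24 × 8 / 0.35 / 0.88 = 1476 mg

1480 mg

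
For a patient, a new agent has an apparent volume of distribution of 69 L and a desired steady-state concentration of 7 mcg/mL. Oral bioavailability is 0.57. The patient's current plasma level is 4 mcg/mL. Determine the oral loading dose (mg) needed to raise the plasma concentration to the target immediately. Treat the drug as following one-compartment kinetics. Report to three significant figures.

The loading dose fills Vd to the target concentration.
Concentration deficit ΔC = 7 − 4 = 3.000 mg/L
LD = Vd × ΔC / F = 69.00 × 3.000 / 0.57 = 363.2 mg

363 mg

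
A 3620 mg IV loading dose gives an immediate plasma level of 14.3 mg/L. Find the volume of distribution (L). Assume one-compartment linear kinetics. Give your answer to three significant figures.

253 L

Immediately after an IV bolus, C₀ = Dose / Vd, so Vd = Dose / C₀.
Vd = 3620 / 14.3 = 253.1 L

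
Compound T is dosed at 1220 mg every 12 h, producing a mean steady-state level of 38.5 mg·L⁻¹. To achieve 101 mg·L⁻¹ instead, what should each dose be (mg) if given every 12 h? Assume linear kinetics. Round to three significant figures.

With linear kinetics, Css is proportional to dose rate (D/τ) at fixed clearance.
D₂ = D₁ × (Css,target / Css,current) = 1220 × 101/38.5 = 3201 mg

3200 mg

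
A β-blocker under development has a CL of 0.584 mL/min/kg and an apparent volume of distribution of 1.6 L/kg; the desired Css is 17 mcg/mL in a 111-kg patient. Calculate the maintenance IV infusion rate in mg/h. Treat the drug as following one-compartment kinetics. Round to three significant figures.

66.1 mg/h

CL = 0.584 mL/min/kg × 111 kg = 64.82 mL/min = 64.82 × 60/1000 = 3.889 L/h
Infusion rate = CL · Css = 3.889 L/h × 17 mg/L = 66.11 mg/h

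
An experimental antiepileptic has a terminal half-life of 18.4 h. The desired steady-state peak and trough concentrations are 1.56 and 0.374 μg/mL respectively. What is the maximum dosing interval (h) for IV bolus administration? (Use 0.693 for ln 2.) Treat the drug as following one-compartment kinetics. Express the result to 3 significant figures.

k = 0.693 / t½ = 0.693 / 18.4 = 0.03766 h⁻¹
Between IV bolus doses, concentration decays as C = C₀·e^(−kτ), so C_peak/C_trough = e^(kτ).
τ_max = ln(C_peak/C_trough) / k = ln(1.56/0.374) / 0.03766 = 1.428 / 0.03766 = 37.92 h

37.9 h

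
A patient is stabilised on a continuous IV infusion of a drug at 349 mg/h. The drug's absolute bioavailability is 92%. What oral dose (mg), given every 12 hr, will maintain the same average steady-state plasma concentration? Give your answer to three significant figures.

To maintain the same Css, the systemic dosing rate must be unchanged: F·D/τ = infusion rate.
D = rate × τ / F = 349 × 12 / 0.92 = 4552 mg

4550 mg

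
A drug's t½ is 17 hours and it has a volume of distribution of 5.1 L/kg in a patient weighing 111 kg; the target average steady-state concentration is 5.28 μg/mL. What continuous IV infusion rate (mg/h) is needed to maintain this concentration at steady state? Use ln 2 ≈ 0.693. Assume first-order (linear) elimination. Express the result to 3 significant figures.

122 mg/h

Total Vd = 5.1 × 111 = 566.1 L
k = 0.693/17 = 0.04076 h⁻¹, so CL = k·Vd = 0.04076 × 566.1 = 23.07 L/h
Infusion rate = CL × Css = 23.07 × 5.28 = 121.8 mg/h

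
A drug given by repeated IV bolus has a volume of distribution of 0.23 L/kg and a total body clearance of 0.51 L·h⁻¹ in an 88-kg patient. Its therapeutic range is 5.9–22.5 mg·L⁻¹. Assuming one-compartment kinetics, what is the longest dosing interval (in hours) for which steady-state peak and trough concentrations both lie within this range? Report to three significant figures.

53.1 h

Total Vd = 0.23 × 88 = 20.24 L
k = CL / Vd = 0.5100 / 20.24 = 0.02520 h⁻¹
Between IV bolus doses, concentration decays as C = C₀·e^(−kτ), so C_peak/C_trough = e^(kτ).
τ_max = ln(C_peak/C_trough) / k = ln(22.5/5.9) / 0.02520 = 1.339 / 0.02520 = 53.13 h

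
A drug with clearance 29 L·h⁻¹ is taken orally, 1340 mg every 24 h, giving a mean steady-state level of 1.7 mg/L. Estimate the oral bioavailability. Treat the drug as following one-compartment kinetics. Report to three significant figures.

0.883

F·D/τ = CL·Css at steady state → F = CL·Css·τ / D.
F = 29 × 1.7 × 24 / 1340 = 0.883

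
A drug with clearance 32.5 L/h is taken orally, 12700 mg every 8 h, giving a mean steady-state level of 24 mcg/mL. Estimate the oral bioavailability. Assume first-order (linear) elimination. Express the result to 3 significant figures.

F·D/τ = CL·Css at steady state → F = CL·Css·τ / D.
F = 32.5 × 24 × 8 / 12700 = 0.491

0.491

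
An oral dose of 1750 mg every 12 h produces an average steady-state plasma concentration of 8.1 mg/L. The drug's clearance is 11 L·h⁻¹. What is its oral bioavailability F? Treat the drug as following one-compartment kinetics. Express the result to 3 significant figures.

0.611

F·D/τ = CL·Css at steady state → F = CL·Css·τ / D.
F = 11 × 8.1 × 12 / 1750 = 0.611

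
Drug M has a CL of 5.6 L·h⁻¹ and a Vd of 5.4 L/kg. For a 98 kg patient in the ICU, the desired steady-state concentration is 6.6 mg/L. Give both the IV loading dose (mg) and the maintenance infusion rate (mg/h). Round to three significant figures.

Total Vd = 5.4 × 98 = 529.2 L
Loading dose = Vd × C = 529.2 × 6.6 = 3493 mg
Maintenance: replace elimination → rate = CL × Css = 5.600 × 6.6 = 36.96 mg/h

(a) 3490 mg; (b) 37.0 mg/h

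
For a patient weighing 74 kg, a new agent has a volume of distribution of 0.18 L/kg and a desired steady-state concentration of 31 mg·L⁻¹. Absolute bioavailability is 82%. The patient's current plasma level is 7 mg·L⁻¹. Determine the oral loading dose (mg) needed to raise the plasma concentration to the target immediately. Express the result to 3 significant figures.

Vd = 0.18 L/kg × 74 kg = 13.32 L
The loading dose fills Vd to the target concentration.
Concentration deficit ΔC = 31 − 7 = 24.00 mg/L
LD = Vd × ΔC / F = 13.32 × 24.00 / 0.82 = 389.9 mg

390 mg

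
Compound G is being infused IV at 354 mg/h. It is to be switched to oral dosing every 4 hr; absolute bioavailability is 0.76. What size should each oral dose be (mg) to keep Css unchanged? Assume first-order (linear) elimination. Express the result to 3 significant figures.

1860 mg

To maintain the same Css, the systemic dosing rate must be unchanged: F·D/τ = infusion rate.
D = rate × τ / F = 354 × 4 / 0.76 = 1863 mg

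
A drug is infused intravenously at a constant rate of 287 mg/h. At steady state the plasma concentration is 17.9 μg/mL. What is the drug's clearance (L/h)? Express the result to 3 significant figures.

16.0 L/h

At steady state, infusion rate = CL × Css, so CL = rate / Css.
CL = 287 / 17.9 = 16.03 L/h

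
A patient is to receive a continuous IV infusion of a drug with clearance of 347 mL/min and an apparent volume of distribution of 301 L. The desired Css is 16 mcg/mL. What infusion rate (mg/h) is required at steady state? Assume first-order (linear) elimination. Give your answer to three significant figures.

333 mg/h

CL = 347 mL/min = 347 × 0.06 = 20.82 L/h
Rate = CL × Css = 20.82 × 16 = 333.1 mg/h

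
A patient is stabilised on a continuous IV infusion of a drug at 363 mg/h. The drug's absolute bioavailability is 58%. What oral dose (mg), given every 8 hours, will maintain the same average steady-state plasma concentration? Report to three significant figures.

5010 mg

To maintain the same Css, the systemic dosing rate must be unchanged: F·D/τ = infusion rate.
D = rate × τ / F = 363 × 8 / 0.58 = 5007 mg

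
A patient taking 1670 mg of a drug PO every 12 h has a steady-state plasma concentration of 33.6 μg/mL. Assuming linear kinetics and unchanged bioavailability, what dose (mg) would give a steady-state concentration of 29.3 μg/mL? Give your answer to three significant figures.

For first-order elimination, Css ∝ F·D/(CL·τ); F and CL are unchanged, so Css ∝ D/τ.
D₂ = D₁ × (Css,target / Css,current) = 1670 × 29.3/33.6 = 1456 mg

1460 mg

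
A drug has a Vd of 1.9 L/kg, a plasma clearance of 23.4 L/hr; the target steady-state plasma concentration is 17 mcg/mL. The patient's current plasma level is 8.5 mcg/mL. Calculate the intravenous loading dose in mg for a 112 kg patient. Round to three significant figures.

1810 mg

Vd(total) = 112 kg × 1.9 L/kg = 212.8 L
Concentration deficit ΔC = 17 − 8.5 = 8.500 mg/L
LD = Vd × ΔC = 212.8 × 8.500 = 1809 mg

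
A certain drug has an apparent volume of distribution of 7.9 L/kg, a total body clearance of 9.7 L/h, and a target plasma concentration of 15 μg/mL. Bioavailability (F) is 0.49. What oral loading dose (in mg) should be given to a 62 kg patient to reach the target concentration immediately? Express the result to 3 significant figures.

Vd(total) = 62 kg × 7.9 L/kg = 489.8 L
The loading dose fills Vd to the target concentration.
LD = Vd × C / F = 489.8 × 15.00 / 0.49 = 14990 mg

15000 mg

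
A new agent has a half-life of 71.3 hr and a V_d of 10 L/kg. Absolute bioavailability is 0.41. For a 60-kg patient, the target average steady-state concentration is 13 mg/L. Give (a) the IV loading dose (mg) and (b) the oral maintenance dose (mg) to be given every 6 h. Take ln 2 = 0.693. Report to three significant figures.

Total Vd = 10 × 60 = 600.0 L
LD = Vd × C = 600.0 × 13 = 7800 mg
CL = 0.693 × Vd / t½ = 0.693 × 600.0 / 71.3 = 5.832 L/h
D = CL × Css × τ / F = 5.832 × 13 × 6 / 0.41 = 1110 mg

(a) 7800 mg; (b) 1110 mg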